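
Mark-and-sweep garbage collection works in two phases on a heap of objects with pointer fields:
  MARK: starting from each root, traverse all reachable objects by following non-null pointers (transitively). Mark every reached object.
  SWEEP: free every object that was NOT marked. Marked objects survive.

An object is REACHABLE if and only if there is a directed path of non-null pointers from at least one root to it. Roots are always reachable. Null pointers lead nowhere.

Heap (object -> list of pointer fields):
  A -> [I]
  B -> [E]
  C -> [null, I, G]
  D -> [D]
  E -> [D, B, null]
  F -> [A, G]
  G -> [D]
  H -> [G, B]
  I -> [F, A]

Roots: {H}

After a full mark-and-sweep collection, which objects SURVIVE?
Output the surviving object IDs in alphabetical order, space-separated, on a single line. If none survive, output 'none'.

Roots: H
Mark H: refs=G B, marked=H
Mark G: refs=D, marked=G H
Mark B: refs=E, marked=B G H
Mark D: refs=D, marked=B D G H
Mark E: refs=D B null, marked=B D E G H
Unmarked (collected): A C F I

Answer: B D E G H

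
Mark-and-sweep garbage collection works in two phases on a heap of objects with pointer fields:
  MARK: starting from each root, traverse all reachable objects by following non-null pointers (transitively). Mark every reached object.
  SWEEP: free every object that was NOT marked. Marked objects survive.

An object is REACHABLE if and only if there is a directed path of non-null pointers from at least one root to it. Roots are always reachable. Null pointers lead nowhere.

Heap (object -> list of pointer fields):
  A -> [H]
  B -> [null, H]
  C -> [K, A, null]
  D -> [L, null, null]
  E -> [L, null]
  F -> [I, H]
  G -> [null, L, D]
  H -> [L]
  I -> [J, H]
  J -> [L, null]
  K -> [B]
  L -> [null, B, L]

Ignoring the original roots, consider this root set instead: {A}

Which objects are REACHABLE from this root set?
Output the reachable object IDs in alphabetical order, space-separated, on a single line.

Answer: A B H L

Derivation:
Roots: A
Mark A: refs=H, marked=A
Mark H: refs=L, marked=A H
Mark L: refs=null B L, marked=A H L
Mark B: refs=null H, marked=A B H L
Unmarked (collected): C D E F G I J K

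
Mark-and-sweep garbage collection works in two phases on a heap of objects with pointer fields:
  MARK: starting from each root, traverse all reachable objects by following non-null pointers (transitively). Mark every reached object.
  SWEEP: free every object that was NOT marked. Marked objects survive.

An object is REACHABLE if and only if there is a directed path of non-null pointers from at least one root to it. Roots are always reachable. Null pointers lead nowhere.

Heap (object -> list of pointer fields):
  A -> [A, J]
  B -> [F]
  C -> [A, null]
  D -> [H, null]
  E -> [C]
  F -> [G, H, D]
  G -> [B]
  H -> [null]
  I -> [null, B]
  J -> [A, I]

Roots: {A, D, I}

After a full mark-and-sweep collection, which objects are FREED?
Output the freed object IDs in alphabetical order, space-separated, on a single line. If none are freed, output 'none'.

Answer: C E

Derivation:
Roots: A D I
Mark A: refs=A J, marked=A
Mark D: refs=H null, marked=A D
Mark I: refs=null B, marked=A D I
Mark J: refs=A I, marked=A D I J
Mark H: refs=null, marked=A D H I J
Mark B: refs=F, marked=A B D H I J
Mark F: refs=G H D, marked=A B D F H I J
Mark G: refs=B, marked=A B D F G H I J
Unmarked (collected): C E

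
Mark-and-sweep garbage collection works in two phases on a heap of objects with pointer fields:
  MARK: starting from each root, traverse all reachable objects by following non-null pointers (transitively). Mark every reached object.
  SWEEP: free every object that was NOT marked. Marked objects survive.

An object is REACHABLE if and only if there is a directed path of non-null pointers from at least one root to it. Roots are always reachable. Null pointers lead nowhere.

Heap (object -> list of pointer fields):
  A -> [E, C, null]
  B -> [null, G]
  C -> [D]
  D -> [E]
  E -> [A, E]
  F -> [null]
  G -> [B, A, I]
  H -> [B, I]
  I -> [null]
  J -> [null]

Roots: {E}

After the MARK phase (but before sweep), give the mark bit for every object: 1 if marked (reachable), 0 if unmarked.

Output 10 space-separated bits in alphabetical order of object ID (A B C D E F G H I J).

Answer: 1 0 1 1 1 0 0 0 0 0

Derivation:
Roots: E
Mark E: refs=A E, marked=E
Mark A: refs=E C null, marked=A E
Mark C: refs=D, marked=A C E
Mark D: refs=E, marked=A C D E
Unmarked (collected): B F G H I J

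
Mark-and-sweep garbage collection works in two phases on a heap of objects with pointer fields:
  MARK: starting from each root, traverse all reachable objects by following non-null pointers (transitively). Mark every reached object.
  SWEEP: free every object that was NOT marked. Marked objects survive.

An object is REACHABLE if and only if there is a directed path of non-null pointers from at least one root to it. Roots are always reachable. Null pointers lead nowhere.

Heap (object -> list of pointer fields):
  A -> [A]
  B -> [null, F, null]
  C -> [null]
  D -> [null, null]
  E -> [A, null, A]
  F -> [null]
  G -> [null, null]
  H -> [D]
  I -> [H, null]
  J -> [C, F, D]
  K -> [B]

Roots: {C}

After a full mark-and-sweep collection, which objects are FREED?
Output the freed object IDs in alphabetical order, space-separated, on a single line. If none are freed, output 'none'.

Roots: C
Mark C: refs=null, marked=C
Unmarked (collected): A B D E F G H I J K

Answer: A B D E F G H I J K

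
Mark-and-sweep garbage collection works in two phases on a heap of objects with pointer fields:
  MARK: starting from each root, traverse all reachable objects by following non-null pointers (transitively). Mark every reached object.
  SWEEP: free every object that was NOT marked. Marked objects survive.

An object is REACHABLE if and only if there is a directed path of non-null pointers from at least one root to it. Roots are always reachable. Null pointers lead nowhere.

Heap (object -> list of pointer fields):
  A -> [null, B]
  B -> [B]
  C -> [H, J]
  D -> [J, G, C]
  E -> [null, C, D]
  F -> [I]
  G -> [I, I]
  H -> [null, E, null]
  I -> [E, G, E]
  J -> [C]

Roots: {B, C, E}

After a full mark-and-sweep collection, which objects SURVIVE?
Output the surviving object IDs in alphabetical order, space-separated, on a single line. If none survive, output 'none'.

Answer: B C D E G H I J

Derivation:
Roots: B C E
Mark B: refs=B, marked=B
Mark C: refs=H J, marked=B C
Mark E: refs=null C D, marked=B C E
Mark H: refs=null E null, marked=B C E H
Mark J: refs=C, marked=B C E H J
Mark D: refs=J G C, marked=B C D E H J
Mark G: refs=I I, marked=B C D E G H J
Mark I: refs=E G E, marked=B C D E G H I J
Unmarked (collected): A F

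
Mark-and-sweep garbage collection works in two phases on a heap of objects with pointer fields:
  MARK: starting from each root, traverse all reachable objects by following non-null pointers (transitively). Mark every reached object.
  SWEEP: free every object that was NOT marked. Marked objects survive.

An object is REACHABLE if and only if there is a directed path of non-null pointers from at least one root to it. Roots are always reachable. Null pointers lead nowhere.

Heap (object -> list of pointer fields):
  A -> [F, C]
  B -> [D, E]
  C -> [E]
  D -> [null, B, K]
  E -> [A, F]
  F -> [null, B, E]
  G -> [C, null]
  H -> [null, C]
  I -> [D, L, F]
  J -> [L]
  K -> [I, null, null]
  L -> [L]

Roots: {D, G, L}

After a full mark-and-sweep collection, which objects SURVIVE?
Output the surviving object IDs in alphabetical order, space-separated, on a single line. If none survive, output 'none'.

Answer: A B C D E F G I K L

Derivation:
Roots: D G L
Mark D: refs=null B K, marked=D
Mark G: refs=C null, marked=D G
Mark L: refs=L, marked=D G L
Mark B: refs=D E, marked=B D G L
Mark K: refs=I null null, marked=B D G K L
Mark C: refs=E, marked=B C D G K L
Mark E: refs=A F, marked=B C D E G K L
Mark I: refs=D L F, marked=B C D E G I K L
Mark A: refs=F C, marked=A B C D E G I K L
Mark F: refs=null B E, marked=A B C D E F G I K L
Unmarked (collected): H J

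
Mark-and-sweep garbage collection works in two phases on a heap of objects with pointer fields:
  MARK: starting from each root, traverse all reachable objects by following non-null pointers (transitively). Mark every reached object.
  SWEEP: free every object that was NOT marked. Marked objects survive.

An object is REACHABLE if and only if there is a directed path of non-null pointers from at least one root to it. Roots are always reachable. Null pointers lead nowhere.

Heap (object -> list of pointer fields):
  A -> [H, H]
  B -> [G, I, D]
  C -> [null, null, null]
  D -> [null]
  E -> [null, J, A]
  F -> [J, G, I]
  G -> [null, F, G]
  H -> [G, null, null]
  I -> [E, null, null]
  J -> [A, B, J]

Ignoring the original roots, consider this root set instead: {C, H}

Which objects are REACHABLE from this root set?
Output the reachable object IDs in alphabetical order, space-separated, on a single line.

Roots: C H
Mark C: refs=null null null, marked=C
Mark H: refs=G null null, marked=C H
Mark G: refs=null F G, marked=C G H
Mark F: refs=J G I, marked=C F G H
Mark J: refs=A B J, marked=C F G H J
Mark I: refs=E null null, marked=C F G H I J
Mark A: refs=H H, marked=A C F G H I J
Mark B: refs=G I D, marked=A B C F G H I J
Mark E: refs=null J A, marked=A B C E F G H I J
Mark D: refs=null, marked=A B C D E F G H I J
Unmarked (collected): (none)

Answer: A B C D E F G H I J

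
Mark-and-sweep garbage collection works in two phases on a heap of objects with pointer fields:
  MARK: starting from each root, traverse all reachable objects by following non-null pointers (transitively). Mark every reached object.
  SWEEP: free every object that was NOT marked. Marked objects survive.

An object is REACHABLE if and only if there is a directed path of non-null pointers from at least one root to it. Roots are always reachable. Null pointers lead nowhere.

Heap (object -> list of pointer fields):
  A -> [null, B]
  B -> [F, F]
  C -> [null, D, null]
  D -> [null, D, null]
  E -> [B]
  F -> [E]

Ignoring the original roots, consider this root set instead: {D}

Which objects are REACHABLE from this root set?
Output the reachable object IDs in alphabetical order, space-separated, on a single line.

Answer: D

Derivation:
Roots: D
Mark D: refs=null D null, marked=D
Unmarked (collected): A B C E F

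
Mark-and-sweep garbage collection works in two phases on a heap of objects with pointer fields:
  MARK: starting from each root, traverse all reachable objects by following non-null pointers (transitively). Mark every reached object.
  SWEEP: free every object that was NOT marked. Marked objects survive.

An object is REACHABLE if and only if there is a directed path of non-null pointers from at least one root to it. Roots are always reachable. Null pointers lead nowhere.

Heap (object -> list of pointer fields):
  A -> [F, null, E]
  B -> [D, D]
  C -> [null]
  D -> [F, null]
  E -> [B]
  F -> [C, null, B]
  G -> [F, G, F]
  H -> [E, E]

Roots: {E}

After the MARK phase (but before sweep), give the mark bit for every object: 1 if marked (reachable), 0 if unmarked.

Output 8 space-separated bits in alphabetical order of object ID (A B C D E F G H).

Roots: E
Mark E: refs=B, marked=E
Mark B: refs=D D, marked=B E
Mark D: refs=F null, marked=B D E
Mark F: refs=C null B, marked=B D E F
Mark C: refs=null, marked=B C D E F
Unmarked (collected): A G H

Answer: 0 1 1 1 1 1 0 0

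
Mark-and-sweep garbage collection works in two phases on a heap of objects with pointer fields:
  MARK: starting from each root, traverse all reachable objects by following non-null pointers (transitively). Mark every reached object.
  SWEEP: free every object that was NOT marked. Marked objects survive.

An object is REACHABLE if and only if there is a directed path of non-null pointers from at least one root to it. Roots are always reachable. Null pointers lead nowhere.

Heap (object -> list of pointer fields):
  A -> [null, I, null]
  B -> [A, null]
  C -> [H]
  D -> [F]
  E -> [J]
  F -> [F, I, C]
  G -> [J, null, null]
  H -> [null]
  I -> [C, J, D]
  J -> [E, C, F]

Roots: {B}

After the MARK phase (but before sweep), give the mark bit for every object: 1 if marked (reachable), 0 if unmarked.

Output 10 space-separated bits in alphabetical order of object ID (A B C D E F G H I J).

Answer: 1 1 1 1 1 1 0 1 1 1

Derivation:
Roots: B
Mark B: refs=A null, marked=B
Mark A: refs=null I null, marked=A B
Mark I: refs=C J D, marked=A B I
Mark C: refs=H, marked=A B C I
Mark J: refs=E C F, marked=A B C I J
Mark D: refs=F, marked=A B C D I J
Mark H: refs=null, marked=A B C D H I J
Mark E: refs=J, marked=A B C D E H I J
Mark F: refs=F I C, marked=A B C D E F H I J
Unmarked (collected): G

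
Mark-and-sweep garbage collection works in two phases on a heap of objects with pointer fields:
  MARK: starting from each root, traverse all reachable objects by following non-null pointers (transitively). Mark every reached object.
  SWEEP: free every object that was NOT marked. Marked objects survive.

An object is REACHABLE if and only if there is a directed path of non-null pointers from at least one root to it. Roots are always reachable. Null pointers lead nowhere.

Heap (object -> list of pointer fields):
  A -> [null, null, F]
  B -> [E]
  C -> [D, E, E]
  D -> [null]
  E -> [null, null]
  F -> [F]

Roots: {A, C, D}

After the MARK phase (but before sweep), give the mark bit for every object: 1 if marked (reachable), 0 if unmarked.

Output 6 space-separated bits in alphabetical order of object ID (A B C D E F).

Roots: A C D
Mark A: refs=null null F, marked=A
Mark C: refs=D E E, marked=A C
Mark D: refs=null, marked=A C D
Mark F: refs=F, marked=A C D F
Mark E: refs=null null, marked=A C D E F
Unmarked (collected): B

Answer: 1 0 1 1 1 1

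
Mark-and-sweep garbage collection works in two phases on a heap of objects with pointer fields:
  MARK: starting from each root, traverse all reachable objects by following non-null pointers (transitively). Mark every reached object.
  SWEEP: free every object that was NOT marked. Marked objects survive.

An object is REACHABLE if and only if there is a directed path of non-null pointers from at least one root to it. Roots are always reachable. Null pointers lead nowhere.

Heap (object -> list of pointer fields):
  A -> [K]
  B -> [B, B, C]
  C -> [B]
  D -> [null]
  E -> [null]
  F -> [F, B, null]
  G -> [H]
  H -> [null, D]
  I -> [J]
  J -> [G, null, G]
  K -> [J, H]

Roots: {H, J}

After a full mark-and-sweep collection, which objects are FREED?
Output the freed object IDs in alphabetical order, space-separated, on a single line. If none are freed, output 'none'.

Roots: H J
Mark H: refs=null D, marked=H
Mark J: refs=G null G, marked=H J
Mark D: refs=null, marked=D H J
Mark G: refs=H, marked=D G H J
Unmarked (collected): A B C E F I K

Answer: A B C E F I K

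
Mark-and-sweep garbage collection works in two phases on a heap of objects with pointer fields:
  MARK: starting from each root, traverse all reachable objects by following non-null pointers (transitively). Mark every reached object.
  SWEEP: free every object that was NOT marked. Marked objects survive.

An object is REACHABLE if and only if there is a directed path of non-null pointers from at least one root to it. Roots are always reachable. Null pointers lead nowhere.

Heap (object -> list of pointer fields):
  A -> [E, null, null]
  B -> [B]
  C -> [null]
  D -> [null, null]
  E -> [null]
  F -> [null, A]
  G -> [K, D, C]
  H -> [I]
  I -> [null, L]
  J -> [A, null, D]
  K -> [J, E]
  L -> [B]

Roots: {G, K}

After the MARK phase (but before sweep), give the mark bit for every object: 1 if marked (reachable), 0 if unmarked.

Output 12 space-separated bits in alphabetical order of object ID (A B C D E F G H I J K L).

Roots: G K
Mark G: refs=K D C, marked=G
Mark K: refs=J E, marked=G K
Mark D: refs=null null, marked=D G K
Mark C: refs=null, marked=C D G K
Mark J: refs=A null D, marked=C D G J K
Mark E: refs=null, marked=C D E G J K
Mark A: refs=E null null, marked=A C D E G J K
Unmarked (collected): B F H I L

Answer: 1 0 1 1 1 0 1 0 0 1 1 0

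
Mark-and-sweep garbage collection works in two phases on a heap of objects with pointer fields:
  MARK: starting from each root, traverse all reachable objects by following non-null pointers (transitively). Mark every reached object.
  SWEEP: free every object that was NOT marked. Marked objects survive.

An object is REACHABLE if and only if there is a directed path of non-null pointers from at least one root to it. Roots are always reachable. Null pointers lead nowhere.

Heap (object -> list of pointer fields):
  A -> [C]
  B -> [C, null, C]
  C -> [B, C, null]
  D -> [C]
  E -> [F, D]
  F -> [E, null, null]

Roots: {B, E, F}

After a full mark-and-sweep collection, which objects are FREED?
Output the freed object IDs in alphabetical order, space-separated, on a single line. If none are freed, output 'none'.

Answer: A

Derivation:
Roots: B E F
Mark B: refs=C null C, marked=B
Mark E: refs=F D, marked=B E
Mark F: refs=E null null, marked=B E F
Mark C: refs=B C null, marked=B C E F
Mark D: refs=C, marked=B C D E F
Unmarked (collected): A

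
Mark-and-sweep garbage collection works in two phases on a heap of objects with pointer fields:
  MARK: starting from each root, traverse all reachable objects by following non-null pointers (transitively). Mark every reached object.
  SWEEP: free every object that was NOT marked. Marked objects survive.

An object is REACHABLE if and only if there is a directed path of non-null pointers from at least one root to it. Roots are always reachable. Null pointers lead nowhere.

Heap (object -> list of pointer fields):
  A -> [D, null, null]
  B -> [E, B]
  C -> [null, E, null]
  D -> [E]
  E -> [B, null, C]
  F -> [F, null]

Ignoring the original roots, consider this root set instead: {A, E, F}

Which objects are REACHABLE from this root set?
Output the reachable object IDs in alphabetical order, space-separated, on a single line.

Roots: A E F
Mark A: refs=D null null, marked=A
Mark E: refs=B null C, marked=A E
Mark F: refs=F null, marked=A E F
Mark D: refs=E, marked=A D E F
Mark B: refs=E B, marked=A B D E F
Mark C: refs=null E null, marked=A B C D E F
Unmarked (collected): (none)

Answer: A B C D E F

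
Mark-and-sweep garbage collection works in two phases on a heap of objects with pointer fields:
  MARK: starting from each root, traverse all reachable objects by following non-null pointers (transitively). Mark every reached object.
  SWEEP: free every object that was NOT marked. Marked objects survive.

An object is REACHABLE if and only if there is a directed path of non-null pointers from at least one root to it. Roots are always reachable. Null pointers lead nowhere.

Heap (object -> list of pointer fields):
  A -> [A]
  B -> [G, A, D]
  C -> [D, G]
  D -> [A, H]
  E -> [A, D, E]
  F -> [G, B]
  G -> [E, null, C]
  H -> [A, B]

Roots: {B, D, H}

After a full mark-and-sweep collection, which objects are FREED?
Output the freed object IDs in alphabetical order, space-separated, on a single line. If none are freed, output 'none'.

Roots: B D H
Mark B: refs=G A D, marked=B
Mark D: refs=A H, marked=B D
Mark H: refs=A B, marked=B D H
Mark G: refs=E null C, marked=B D G H
Mark A: refs=A, marked=A B D G H
Mark E: refs=A D E, marked=A B D E G H
Mark C: refs=D G, marked=A B C D E G H
Unmarked (collected): F

Answer: F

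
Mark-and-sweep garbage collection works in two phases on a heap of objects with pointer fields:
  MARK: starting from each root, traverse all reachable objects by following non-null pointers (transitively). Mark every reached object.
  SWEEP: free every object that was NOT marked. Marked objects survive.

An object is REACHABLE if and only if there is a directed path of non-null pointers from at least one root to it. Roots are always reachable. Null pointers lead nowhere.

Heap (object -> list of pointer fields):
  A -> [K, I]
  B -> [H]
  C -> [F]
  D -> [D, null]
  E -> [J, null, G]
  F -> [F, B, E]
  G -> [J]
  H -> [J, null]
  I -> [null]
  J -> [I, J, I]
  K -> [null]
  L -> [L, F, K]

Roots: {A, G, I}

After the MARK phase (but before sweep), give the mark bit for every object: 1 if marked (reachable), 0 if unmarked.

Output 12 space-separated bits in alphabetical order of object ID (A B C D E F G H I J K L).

Answer: 1 0 0 0 0 0 1 0 1 1 1 0

Derivation:
Roots: A G I
Mark A: refs=K I, marked=A
Mark G: refs=J, marked=A G
Mark I: refs=null, marked=A G I
Mark K: refs=null, marked=A G I K
Mark J: refs=I J I, marked=A G I J K
Unmarked (collected): B C D E F H L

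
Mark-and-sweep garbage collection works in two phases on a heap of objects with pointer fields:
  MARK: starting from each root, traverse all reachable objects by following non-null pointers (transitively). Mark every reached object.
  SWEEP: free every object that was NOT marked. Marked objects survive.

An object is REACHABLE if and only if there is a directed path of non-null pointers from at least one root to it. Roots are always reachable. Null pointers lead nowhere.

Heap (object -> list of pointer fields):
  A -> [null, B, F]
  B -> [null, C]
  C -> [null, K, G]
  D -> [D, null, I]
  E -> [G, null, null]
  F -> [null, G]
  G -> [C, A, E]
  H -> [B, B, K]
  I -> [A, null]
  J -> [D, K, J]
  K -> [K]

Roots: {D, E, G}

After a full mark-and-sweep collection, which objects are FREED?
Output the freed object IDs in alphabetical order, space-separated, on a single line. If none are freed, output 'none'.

Answer: H J

Derivation:
Roots: D E G
Mark D: refs=D null I, marked=D
Mark E: refs=G null null, marked=D E
Mark G: refs=C A E, marked=D E G
Mark I: refs=A null, marked=D E G I
Mark C: refs=null K G, marked=C D E G I
Mark A: refs=null B F, marked=A C D E G I
Mark K: refs=K, marked=A C D E G I K
Mark B: refs=null C, marked=A B C D E G I K
Mark F: refs=null G, marked=A B C D E F G I K
Unmarked (collected): H J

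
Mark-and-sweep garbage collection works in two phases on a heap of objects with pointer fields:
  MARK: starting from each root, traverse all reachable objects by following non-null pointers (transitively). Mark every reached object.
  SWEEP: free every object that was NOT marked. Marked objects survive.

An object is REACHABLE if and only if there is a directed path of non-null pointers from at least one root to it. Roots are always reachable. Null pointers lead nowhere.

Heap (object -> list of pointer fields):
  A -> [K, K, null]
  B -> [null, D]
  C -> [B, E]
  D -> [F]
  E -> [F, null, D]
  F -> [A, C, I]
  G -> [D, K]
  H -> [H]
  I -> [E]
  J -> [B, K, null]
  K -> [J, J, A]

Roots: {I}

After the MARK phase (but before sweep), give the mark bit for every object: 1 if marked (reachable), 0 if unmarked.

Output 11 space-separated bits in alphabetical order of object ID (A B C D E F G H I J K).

Answer: 1 1 1 1 1 1 0 0 1 1 1

Derivation:
Roots: I
Mark I: refs=E, marked=I
Mark E: refs=F null D, marked=E I
Mark F: refs=A C I, marked=E F I
Mark D: refs=F, marked=D E F I
Mark A: refs=K K null, marked=A D E F I
Mark C: refs=B E, marked=A C D E F I
Mark K: refs=J J A, marked=A C D E F I K
Mark B: refs=null D, marked=A B C D E F I K
Mark J: refs=B K null, marked=A B C D E F I J K
Unmarked (collected): G H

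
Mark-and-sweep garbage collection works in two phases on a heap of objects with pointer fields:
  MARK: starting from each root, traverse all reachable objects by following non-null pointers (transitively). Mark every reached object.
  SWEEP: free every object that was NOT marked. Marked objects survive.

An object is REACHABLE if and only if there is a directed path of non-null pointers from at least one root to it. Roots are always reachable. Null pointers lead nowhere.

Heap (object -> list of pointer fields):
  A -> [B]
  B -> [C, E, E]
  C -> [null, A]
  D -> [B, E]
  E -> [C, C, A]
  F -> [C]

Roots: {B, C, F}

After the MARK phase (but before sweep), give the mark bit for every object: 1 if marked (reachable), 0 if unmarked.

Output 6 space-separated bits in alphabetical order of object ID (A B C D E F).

Answer: 1 1 1 0 1 1

Derivation:
Roots: B C F
Mark B: refs=C E E, marked=B
Mark C: refs=null A, marked=B C
Mark F: refs=C, marked=B C F
Mark E: refs=C C A, marked=B C E F
Mark A: refs=B, marked=A B C E F
Unmarked (collected): D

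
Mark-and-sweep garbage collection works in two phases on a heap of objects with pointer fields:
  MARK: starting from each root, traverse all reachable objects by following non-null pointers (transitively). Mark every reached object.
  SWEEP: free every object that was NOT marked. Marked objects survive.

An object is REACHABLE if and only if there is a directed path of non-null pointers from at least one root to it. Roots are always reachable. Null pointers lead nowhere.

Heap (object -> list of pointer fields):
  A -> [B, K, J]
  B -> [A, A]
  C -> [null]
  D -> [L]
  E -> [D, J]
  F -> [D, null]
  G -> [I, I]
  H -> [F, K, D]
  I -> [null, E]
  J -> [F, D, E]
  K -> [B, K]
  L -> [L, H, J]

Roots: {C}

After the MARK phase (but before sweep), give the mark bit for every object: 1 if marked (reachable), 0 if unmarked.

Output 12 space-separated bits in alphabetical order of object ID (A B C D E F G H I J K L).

Roots: C
Mark C: refs=null, marked=C
Unmarked (collected): A B D E F G H I J K L

Answer: 0 0 1 0 0 0 0 0 0 0 0 0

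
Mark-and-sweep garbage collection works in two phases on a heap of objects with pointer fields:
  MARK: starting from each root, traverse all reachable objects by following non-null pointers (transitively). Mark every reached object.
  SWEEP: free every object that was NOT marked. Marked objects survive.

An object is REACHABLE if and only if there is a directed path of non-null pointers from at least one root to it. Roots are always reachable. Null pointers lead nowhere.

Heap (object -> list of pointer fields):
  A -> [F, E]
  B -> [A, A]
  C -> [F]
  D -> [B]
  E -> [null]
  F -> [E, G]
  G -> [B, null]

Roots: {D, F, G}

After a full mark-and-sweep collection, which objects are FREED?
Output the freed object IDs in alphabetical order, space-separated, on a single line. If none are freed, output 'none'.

Answer: C

Derivation:
Roots: D F G
Mark D: refs=B, marked=D
Mark F: refs=E G, marked=D F
Mark G: refs=B null, marked=D F G
Mark B: refs=A A, marked=B D F G
Mark E: refs=null, marked=B D E F G
Mark A: refs=F E, marked=A B D E F G
Unmarked (collected): C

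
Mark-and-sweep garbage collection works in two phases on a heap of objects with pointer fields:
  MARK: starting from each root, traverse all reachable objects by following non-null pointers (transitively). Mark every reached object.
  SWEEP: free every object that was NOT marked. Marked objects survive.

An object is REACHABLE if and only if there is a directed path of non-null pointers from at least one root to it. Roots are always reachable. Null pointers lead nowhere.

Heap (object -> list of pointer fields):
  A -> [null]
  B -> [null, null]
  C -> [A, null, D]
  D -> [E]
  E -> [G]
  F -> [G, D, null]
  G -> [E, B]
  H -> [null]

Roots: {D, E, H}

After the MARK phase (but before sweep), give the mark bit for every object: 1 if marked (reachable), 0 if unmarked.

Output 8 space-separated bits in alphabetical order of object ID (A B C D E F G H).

Answer: 0 1 0 1 1 0 1 1

Derivation:
Roots: D E H
Mark D: refs=E, marked=D
Mark E: refs=G, marked=D E
Mark H: refs=null, marked=D E H
Mark G: refs=E B, marked=D E G H
Mark B: refs=null null, marked=B D E G H
Unmarked (collected): A C F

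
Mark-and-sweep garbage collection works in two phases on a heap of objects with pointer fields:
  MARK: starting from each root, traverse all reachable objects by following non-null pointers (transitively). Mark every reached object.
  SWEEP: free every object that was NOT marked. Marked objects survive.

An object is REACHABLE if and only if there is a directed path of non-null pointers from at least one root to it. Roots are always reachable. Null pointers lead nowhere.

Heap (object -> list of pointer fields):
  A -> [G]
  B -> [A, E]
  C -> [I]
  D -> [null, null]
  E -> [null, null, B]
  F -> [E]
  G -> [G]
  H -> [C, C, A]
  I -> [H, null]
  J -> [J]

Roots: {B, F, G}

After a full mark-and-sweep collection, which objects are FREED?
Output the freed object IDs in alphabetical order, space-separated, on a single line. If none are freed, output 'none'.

Answer: C D H I J

Derivation:
Roots: B F G
Mark B: refs=A E, marked=B
Mark F: refs=E, marked=B F
Mark G: refs=G, marked=B F G
Mark A: refs=G, marked=A B F G
Mark E: refs=null null B, marked=A B E F G
Unmarked (collected): C D H I J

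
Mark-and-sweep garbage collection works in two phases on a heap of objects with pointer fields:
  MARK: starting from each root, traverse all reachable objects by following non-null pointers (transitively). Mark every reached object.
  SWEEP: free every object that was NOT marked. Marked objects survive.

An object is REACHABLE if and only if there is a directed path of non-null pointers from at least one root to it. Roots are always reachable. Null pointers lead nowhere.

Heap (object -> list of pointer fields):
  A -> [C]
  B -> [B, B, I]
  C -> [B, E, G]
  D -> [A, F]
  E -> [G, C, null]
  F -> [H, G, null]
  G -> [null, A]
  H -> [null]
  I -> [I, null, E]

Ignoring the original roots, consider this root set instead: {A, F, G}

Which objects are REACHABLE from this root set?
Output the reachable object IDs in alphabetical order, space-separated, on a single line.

Roots: A F G
Mark A: refs=C, marked=A
Mark F: refs=H G null, marked=A F
Mark G: refs=null A, marked=A F G
Mark C: refs=B E G, marked=A C F G
Mark H: refs=null, marked=A C F G H
Mark B: refs=B B I, marked=A B C F G H
Mark E: refs=G C null, marked=A B C E F G H
Mark I: refs=I null E, marked=A B C E F G H I
Unmarked (collected): D

Answer: A B C E F G H I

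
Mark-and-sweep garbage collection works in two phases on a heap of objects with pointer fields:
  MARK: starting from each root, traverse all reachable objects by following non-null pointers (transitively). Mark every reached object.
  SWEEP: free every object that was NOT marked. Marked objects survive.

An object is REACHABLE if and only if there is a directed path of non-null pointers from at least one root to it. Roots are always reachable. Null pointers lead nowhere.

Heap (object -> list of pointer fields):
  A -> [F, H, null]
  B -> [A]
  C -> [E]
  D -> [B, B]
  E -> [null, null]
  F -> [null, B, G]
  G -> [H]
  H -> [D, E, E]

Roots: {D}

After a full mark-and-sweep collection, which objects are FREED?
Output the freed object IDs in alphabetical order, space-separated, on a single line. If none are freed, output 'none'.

Answer: C

Derivation:
Roots: D
Mark D: refs=B B, marked=D
Mark B: refs=A, marked=B D
Mark A: refs=F H null, marked=A B D
Mark F: refs=null B G, marked=A B D F
Mark H: refs=D E E, marked=A B D F H
Mark G: refs=H, marked=A B D F G H
Mark E: refs=null null, marked=A B D E F G H
Unmarked (collected): C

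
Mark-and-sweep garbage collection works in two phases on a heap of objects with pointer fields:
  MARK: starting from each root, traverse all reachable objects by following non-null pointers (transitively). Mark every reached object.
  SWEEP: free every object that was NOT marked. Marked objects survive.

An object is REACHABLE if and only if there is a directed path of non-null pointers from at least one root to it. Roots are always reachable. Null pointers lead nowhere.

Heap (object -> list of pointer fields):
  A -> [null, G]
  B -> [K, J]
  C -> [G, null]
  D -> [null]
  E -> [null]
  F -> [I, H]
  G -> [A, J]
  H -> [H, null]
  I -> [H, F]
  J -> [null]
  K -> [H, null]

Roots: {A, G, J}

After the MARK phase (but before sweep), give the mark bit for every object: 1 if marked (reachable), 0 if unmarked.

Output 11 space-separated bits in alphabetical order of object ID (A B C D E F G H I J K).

Answer: 1 0 0 0 0 0 1 0 0 1 0

Derivation:
Roots: A G J
Mark A: refs=null G, marked=A
Mark G: refs=A J, marked=A G
Mark J: refs=null, marked=A G J
Unmarked (collected): B C D E F H I K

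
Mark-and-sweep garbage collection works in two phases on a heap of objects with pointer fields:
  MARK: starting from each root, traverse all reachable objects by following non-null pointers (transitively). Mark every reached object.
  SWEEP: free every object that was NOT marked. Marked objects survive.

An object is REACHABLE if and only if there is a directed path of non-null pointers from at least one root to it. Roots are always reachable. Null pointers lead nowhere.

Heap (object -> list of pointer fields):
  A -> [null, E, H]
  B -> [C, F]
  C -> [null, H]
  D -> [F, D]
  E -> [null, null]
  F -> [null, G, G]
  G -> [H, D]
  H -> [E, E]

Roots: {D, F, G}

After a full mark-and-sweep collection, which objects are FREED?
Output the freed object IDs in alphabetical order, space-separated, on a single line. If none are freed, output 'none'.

Roots: D F G
Mark D: refs=F D, marked=D
Mark F: refs=null G G, marked=D F
Mark G: refs=H D, marked=D F G
Mark H: refs=E E, marked=D F G H
Mark E: refs=null null, marked=D E F G H
Unmarked (collected): A B C

Answer: A B C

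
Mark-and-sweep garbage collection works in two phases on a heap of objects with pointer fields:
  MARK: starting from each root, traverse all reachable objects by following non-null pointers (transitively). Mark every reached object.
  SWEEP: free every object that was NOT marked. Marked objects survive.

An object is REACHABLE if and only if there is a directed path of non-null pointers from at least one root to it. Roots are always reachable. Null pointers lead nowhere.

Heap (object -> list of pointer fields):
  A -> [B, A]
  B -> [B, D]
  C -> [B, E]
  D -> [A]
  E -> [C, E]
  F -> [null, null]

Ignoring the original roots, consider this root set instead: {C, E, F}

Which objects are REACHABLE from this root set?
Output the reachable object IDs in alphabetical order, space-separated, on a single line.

Answer: A B C D E F

Derivation:
Roots: C E F
Mark C: refs=B E, marked=C
Mark E: refs=C E, marked=C E
Mark F: refs=null null, marked=C E F
Mark B: refs=B D, marked=B C E F
Mark D: refs=A, marked=B C D E F
Mark A: refs=B A, marked=A B C D E F
Unmarked (collected): (none)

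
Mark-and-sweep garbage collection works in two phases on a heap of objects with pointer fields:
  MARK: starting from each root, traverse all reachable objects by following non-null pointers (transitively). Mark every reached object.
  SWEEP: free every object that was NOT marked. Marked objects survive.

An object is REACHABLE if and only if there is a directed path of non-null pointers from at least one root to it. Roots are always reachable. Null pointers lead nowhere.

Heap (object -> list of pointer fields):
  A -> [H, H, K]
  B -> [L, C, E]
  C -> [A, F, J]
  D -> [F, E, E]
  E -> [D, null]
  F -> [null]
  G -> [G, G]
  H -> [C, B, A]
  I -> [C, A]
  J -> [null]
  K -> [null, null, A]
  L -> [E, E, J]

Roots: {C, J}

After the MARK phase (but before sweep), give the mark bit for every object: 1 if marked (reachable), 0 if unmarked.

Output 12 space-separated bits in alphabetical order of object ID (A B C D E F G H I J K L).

Answer: 1 1 1 1 1 1 0 1 0 1 1 1

Derivation:
Roots: C J
Mark C: refs=A F J, marked=C
Mark J: refs=null, marked=C J
Mark A: refs=H H K, marked=A C J
Mark F: refs=null, marked=A C F J
Mark H: refs=C B A, marked=A C F H J
Mark K: refs=null null A, marked=A C F H J K
Mark B: refs=L C E, marked=A B C F H J K
Mark L: refs=E E J, marked=A B C F H J K L
Mark E: refs=D null, marked=A B C E F H J K L
Mark D: refs=F E E, marked=A B C D E F H J K L
Unmarked (collected): G I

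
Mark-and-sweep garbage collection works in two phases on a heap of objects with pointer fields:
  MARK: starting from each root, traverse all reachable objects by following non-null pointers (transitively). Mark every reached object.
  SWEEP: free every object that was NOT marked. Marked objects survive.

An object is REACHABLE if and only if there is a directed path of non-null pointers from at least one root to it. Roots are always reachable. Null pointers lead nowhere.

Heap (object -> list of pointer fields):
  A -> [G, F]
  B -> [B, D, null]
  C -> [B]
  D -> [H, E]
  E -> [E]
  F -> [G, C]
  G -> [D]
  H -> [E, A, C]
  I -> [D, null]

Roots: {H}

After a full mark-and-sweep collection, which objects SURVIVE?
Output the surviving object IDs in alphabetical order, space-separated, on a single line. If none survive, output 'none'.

Roots: H
Mark H: refs=E A C, marked=H
Mark E: refs=E, marked=E H
Mark A: refs=G F, marked=A E H
Mark C: refs=B, marked=A C E H
Mark G: refs=D, marked=A C E G H
Mark F: refs=G C, marked=A C E F G H
Mark B: refs=B D null, marked=A B C E F G H
Mark D: refs=H E, marked=A B C D E F G H
Unmarked (collected): I

Answer: A B C D E F G H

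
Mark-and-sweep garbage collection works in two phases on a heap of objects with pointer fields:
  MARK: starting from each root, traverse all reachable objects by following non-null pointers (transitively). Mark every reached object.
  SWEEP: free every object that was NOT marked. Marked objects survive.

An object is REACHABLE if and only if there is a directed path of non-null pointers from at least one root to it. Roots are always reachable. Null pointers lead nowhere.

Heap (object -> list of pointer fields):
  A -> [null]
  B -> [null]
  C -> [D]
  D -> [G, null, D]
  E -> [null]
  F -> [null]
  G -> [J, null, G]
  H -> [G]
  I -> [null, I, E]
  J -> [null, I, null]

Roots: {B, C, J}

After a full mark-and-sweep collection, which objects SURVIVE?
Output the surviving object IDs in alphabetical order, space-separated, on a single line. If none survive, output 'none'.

Roots: B C J
Mark B: refs=null, marked=B
Mark C: refs=D, marked=B C
Mark J: refs=null I null, marked=B C J
Mark D: refs=G null D, marked=B C D J
Mark I: refs=null I E, marked=B C D I J
Mark G: refs=J null G, marked=B C D G I J
Mark E: refs=null, marked=B C D E G I J
Unmarked (collected): A F H

Answer: B C D E G I J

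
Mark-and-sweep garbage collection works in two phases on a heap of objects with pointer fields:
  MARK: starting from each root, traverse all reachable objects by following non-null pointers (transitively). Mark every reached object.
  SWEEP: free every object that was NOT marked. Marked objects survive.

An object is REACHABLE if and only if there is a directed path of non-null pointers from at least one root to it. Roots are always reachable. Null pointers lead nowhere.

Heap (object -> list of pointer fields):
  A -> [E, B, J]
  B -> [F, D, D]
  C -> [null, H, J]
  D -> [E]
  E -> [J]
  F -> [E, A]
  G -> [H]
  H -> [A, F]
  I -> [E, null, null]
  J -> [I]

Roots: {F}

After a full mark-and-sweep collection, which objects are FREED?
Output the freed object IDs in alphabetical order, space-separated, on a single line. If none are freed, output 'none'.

Answer: C G H

Derivation:
Roots: F
Mark F: refs=E A, marked=F
Mark E: refs=J, marked=E F
Mark A: refs=E B J, marked=A E F
Mark J: refs=I, marked=A E F J
Mark B: refs=F D D, marked=A B E F J
Mark I: refs=E null null, marked=A B E F I J
Mark D: refs=E, marked=A B D E F I J
Unmarked (collected): C G H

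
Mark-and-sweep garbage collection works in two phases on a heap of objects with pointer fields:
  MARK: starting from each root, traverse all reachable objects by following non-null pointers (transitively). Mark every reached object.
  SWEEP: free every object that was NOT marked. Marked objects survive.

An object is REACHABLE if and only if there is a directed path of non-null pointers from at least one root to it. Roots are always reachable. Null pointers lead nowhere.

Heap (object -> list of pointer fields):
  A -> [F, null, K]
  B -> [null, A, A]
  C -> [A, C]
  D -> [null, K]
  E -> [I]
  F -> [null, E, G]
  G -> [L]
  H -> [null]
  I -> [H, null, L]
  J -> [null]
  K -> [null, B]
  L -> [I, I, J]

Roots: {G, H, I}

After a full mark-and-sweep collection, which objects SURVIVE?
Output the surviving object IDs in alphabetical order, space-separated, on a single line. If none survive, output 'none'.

Answer: G H I J L

Derivation:
Roots: G H I
Mark G: refs=L, marked=G
Mark H: refs=null, marked=G H
Mark I: refs=H null L, marked=G H I
Mark L: refs=I I J, marked=G H I L
Mark J: refs=null, marked=G H I J L
Unmarked (collected): A B C D E F K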